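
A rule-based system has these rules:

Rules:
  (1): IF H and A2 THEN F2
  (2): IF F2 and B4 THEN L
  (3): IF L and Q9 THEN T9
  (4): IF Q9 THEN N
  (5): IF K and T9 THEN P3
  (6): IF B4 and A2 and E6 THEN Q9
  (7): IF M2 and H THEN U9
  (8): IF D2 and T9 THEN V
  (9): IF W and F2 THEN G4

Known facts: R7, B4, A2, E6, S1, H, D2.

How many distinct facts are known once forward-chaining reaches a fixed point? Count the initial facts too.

Round 1 fires (1), (6), giving F2, Q9.
Round 2 fires (2), (4), giving L, N.
Round 3 fires (3), giving T9.
Round 4 fires (8), giving V.
Closure: {A2, B4, D2, E6, F2, H, L, N, Q9, R7, S1, T9, V} — 13 facts.

13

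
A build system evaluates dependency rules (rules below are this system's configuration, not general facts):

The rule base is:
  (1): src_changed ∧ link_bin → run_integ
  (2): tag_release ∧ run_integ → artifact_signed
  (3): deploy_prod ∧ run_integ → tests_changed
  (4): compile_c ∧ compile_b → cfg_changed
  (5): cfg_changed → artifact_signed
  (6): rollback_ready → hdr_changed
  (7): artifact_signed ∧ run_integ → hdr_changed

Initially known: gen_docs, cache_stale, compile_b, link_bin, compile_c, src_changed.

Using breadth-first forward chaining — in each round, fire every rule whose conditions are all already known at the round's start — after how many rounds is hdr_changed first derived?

Round 1: (1) [src_changed ∧ link_bin → run_integ]; (4) [compile_c ∧ compile_b → cfg_changed]. New: run_integ, cfg_changed.
Round 2: (5) [cfg_changed → artifact_signed]. New: artifact_signed.
Round 3: (7) [artifact_signed ∧ run_integ → hdr_changed]. New: hdr_changed.
hdr_changed first appears in round 3.

3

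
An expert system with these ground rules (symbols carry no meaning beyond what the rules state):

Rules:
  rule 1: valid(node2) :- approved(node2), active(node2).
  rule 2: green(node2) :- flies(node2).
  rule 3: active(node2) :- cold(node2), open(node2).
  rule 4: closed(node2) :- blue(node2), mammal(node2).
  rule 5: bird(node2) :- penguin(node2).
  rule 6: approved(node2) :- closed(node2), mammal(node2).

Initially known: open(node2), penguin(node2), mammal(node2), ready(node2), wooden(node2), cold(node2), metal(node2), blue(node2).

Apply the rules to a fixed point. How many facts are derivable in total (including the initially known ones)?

Round 1 — rule 3, rule 4, rule 5, derive active(node2), closed(node2), bird(node2).
Round 2 — rule 6, derive approved(node2).
Round 3 — rule 1, derive valid(node2).
Closure: {active(node2), approved(node2), bird(node2), blue(node2), closed(node2), cold(node2), mammal(node2), metal(node2), open(node2), penguin(node2), ready(node2), valid(node2), wooden(node2)} — 13 facts.

13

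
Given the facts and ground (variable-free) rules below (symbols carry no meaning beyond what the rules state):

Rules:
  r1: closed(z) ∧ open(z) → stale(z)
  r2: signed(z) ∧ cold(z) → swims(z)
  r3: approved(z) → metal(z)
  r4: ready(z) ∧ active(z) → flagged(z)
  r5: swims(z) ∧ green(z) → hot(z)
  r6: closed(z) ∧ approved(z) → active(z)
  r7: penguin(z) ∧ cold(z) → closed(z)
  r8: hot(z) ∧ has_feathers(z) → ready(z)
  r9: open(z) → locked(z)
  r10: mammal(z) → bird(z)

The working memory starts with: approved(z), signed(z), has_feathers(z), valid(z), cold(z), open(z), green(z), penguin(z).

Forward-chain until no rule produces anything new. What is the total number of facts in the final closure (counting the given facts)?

[1] r2 [signed(z) ∧ cold(z) → swims(z)]; r3 [approved(z) → metal(z)]; r7 [penguin(z) ∧ cold(z) → closed(z)]; r9 [open(z) → locked(z)]. ⇒ new: swims(z), metal(z), closed(z), locked(z).
[2] r1 [closed(z) ∧ open(z) → stale(z)]; r5 [swims(z) ∧ green(z) → hot(z)]; r6 [closed(z) ∧ approved(z) → active(z)]. ⇒ new: stale(z), hot(z), active(z).
[3] r8 [hot(z) ∧ has_feathers(z) → ready(z)]. ⇒ new: ready(z).
[4] r4 [ready(z) ∧ active(z) → flagged(z)]. ⇒ new: flagged(z).
Closure: {active(z), approved(z), closed(z), cold(z), flagged(z), green(z), has_feathers(z), hot(z), locked(z), metal(z), open(z), penguin(z), ready(z), signed(z), stale(z), swims(z), valid(z)} — 17 facts.

17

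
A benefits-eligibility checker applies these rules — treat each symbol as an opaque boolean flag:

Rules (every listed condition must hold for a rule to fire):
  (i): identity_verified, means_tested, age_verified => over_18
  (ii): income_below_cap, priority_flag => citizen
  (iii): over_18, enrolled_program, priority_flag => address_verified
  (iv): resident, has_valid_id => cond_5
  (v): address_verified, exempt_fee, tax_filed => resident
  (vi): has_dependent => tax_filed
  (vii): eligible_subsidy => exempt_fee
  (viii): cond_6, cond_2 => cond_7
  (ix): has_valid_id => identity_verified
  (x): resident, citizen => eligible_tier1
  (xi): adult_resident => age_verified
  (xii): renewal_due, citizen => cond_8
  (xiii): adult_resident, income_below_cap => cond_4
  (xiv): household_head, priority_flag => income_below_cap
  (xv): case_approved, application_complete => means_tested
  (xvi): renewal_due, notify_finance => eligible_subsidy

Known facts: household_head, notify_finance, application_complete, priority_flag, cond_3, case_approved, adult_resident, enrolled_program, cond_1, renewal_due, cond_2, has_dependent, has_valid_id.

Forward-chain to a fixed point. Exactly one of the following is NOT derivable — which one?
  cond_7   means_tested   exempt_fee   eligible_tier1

Round 1 fires (vi), (ix), (xi), (xiv), (xv), (xvi), giving tax_filed, identity_verified, age_verified, income_below_cap, means_tested, eligible_subsidy.
Round 2 fires (i), (ii), (vii), (xiii), giving over_18, citizen, exempt_fee, cond_4.
Round 3 fires (iii), (xii), giving address_verified, cond_8.
Round 4 fires (v), giving resident.
Round 5 fires (iv), (x), giving cond_5, eligible_tier1.
Derived: means_tested (round 1), exempt_fee (round 2), eligible_tier1 (round 5). cond_7 never appears in any round.

cond_7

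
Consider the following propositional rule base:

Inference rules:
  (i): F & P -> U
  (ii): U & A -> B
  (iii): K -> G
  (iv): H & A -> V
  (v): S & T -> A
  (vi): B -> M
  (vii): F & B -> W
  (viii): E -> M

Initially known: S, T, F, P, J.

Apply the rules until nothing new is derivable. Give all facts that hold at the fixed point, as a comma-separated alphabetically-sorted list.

Round 1: (i) [F & P -> U]; (v) [S & T -> A]. New: U, A.
Round 2: (ii) [U & A -> B]. New: B.
Round 3: (vi) [B -> M]; (vii) [F & B -> W]. New: M, W.

A, B, F, J, M, P, S, T, U, W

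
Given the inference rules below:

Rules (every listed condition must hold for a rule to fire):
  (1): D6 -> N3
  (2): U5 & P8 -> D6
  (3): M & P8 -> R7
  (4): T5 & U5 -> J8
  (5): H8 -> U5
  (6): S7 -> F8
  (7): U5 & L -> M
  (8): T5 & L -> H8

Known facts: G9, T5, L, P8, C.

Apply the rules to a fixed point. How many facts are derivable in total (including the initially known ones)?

[1] (8) [T5 & L -> H8]. ⇒ new: H8.
[2] (5) [H8 -> U5]. ⇒ new: U5.
[3] (2) [U5 & P8 -> D6]; (4) [T5 & U5 -> J8]; (7) [U5 & L -> M]. ⇒ new: D6, J8, M.
[4] (1) [D6 -> N3]; (3) [M & P8 -> R7]. ⇒ new: N3, R7.
Closure: {C, D6, G9, H8, J8, L, M, N3, P8, R7, T5, U5} — 12 facts.

12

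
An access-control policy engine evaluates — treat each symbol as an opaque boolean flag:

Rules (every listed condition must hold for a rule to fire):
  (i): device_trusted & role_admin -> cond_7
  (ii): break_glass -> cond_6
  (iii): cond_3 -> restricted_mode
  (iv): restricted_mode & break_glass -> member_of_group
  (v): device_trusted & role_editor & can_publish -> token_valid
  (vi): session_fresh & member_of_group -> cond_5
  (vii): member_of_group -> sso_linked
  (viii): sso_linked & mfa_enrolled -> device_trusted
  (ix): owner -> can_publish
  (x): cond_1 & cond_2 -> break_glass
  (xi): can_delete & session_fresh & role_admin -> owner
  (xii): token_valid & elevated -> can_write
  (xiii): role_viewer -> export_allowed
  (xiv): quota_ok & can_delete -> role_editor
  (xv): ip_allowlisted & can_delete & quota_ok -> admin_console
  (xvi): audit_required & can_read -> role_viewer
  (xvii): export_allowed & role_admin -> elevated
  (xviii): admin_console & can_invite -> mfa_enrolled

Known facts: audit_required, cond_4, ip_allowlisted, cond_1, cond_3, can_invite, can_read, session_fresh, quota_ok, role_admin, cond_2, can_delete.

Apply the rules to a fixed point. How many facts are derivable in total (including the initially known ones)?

Round 1 fires (iii), (x), (xi), (xiv), (xv), (xvi), giving restricted_mode, break_glass, owner, role_editor, admin_console, role_viewer.
Round 2 fires (ii), (iv), (ix), (xiii), (xviii), giving cond_6, member_of_group, can_publish, export_allowed, mfa_enrolled.
Round 3 fires (vi), (vii), (xvii), giving cond_5, sso_linked, elevated.
Round 4 fires (viii), giving device_trusted.
Round 5 fires (i), (v), giving cond_7, token_valid.
Round 6 fires (xii), giving can_write.
Closure: {admin_console, audit_required, break_glass, can_delete, can_invite, can_publish, can_read, can_write, cond_1, cond_2, cond_3, cond_4, cond_5, cond_6, cond_7, device_trusted, elevated, export_allowed, ip_allowlisted, member_of_group, mfa_enrolled, owner, quota_ok, restricted_mode, role_admin, role_editor, role_viewer, session_fresh, sso_linked, token_valid} — 30 facts.

30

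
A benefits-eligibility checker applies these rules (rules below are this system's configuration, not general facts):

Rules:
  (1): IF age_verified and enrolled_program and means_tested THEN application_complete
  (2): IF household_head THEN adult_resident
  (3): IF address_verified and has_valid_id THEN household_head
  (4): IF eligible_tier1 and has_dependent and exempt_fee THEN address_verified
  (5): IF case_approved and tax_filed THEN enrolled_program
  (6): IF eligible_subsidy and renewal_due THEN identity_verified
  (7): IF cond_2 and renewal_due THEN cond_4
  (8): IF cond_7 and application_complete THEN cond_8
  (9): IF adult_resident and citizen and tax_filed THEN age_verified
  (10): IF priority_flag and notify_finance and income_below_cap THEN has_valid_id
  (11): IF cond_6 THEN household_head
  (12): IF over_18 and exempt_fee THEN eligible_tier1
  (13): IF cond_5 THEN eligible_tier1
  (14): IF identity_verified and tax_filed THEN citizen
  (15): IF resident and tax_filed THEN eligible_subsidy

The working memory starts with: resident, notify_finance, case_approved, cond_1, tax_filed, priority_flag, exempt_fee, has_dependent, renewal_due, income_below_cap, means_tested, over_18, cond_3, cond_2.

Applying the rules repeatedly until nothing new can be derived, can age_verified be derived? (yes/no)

yes

[1] (5) [IF case_approved and tax_filed THEN enrolled_program]; (7) [IF cond_2 and renewal_due THEN cond_4]; (10) [IF priority_flag and notify_finance and income_below_cap THEN has_valid_id]; (12) [IF over_18 and exempt_fee THEN eligible_tier1]; (15) [IF resident and tax_filed THEN eligible_subsidy]. ⇒ new: enrolled_program, cond_4, has_valid_id, eligible_tier1, eligible_subsidy.
[2] (4) [IF eligible_tier1 and has_dependent and exempt_fee THEN address_verified]; (6) [IF eligible_subsidy and renewal_due THEN identity_verified]. ⇒ new: address_verified, identity_verified.
[3] (3) [IF address_verified and has_valid_id THEN household_head]; (14) [IF identity_verified and tax_filed THEN citizen]. ⇒ new: household_head, citizen.
[4] (2) [IF household_head THEN adult_resident]. ⇒ new: adult_resident.
[5] (9) [IF adult_resident and citizen and tax_filed THEN age_verified]. ⇒ new: age_verified.
[6] (1) [IF age_verified and enrolled_program and means_tested THEN application_complete]. ⇒ new: application_complete.
age_verified appears in round 5, so it is derivable.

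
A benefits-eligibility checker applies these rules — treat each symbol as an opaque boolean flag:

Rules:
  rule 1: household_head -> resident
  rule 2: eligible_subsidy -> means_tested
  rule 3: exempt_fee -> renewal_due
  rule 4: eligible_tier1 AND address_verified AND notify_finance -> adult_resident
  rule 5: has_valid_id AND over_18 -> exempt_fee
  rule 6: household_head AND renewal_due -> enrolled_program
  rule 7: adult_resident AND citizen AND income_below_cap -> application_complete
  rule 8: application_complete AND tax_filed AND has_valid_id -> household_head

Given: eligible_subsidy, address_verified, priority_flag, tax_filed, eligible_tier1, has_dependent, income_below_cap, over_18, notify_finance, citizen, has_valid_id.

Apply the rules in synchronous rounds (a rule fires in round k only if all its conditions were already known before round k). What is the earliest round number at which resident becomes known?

Round 1 fires rule 2, rule 4, rule 5, giving means_tested, adult_resident, exempt_fee.
Round 2 fires rule 3, rule 7, giving renewal_due, application_complete.
Round 3 fires rule 8, giving household_head.
Round 4 fires rule 1, rule 6, giving resident, enrolled_program.
resident first appears in round 4.

4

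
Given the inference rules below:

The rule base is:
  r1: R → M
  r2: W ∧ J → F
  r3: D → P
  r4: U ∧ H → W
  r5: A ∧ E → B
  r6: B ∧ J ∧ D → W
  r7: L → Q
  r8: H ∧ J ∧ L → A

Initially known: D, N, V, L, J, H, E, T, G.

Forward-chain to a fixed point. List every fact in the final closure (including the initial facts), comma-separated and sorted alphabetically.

[1] r3 [D → P]; r7 [L → Q]; r8 [H ∧ J ∧ L → A]. ⇒ new: P, Q, A.
[2] r5 [A ∧ E → B]. ⇒ new: B.
[3] r6 [B ∧ J ∧ D → W]. ⇒ new: W.
[4] r2 [W ∧ J → F]. ⇒ new: F.

A, B, D, E, F, G, H, J, L, N, P, Q, T, V, W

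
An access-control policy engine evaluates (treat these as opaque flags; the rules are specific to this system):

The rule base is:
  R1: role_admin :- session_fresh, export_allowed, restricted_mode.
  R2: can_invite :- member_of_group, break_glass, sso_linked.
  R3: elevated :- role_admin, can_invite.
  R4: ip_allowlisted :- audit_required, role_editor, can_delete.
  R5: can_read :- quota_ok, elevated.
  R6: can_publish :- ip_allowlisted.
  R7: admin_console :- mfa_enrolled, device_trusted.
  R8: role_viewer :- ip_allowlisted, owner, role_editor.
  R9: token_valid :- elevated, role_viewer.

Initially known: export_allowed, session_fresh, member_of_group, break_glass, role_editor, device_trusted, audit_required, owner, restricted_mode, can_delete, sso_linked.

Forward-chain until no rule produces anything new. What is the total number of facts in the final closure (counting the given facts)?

18

Round 1: R1 [role_admin :- session_fresh, export_allowed, restricted_mode.]; R2 [can_invite :- member_of_group, break_glass, sso_linked.]; R4 [ip_allowlisted :- audit_required, role_editor, can_delete.]. New: role_admin, can_invite, ip_allowlisted.
Round 2: R3 [elevated :- role_admin, can_invite.]; R6 [can_publish :- ip_allowlisted.]; R8 [role_viewer :- ip_allowlisted, owner, role_editor.]. New: elevated, can_publish, role_viewer.
Round 3: R9 [token_valid :- elevated, role_viewer.]. New: token_valid.
Closure: {audit_required, break_glass, can_delete, can_invite, can_publish, device_trusted, elevated, export_allowed, ip_allowlisted, member_of_group, owner, restricted_mode, role_admin, role_editor, role_viewer, session_fresh, sso_linked, token_valid} — 18 facts.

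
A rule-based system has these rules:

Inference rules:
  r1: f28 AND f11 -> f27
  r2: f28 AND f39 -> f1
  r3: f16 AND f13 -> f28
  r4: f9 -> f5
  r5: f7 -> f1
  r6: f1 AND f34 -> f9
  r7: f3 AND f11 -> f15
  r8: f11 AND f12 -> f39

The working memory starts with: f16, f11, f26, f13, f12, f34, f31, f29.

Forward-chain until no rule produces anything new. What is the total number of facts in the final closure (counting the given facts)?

[1] r3 [f16 AND f13 -> f28]; r8 [f11 AND f12 -> f39]. ⇒ new: f28, f39.
[2] r1 [f28 AND f11 -> f27]; r2 [f28 AND f39 -> f1]. ⇒ new: f27, f1.
[3] r6 [f1 AND f34 -> f9]. ⇒ new: f9.
[4] r4 [f9 -> f5]. ⇒ new: f5.
Closure: {f1, f11, f12, f13, f16, f26, f27, f28, f29, f31, f34, f39, f5, f9} — 14 facts.

14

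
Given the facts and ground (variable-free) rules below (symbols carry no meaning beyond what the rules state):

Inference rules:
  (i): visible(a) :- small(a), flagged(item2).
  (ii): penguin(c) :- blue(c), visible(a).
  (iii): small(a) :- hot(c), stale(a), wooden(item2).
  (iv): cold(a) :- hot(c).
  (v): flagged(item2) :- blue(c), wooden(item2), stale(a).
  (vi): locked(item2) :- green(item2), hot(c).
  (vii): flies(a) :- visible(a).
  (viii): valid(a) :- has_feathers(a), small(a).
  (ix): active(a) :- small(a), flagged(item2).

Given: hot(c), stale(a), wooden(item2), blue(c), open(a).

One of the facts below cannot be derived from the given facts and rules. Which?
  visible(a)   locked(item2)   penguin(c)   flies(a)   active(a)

locked(item2)

Round 1: (iii) [small(a) :- hot(c), stale(a), wooden(item2).]; (iv) [cold(a) :- hot(c).]; (v) [flagged(item2) :- blue(c), wooden(item2), stale(a).]. Adds small(a), cold(a), flagged(item2).
Round 2: (i) [visible(a) :- small(a), flagged(item2).]; (ix) [active(a) :- small(a), flagged(item2).]. Adds visible(a), active(a).
Round 3: (ii) [penguin(c) :- blue(c), visible(a).]; (vii) [flies(a) :- visible(a).]. Adds penguin(c), flies(a).
Derived: flies(a) (round 3), visible(a) (round 2), penguin(c) (round 3), active(a) (round 2). locked(item2) never appears in any round.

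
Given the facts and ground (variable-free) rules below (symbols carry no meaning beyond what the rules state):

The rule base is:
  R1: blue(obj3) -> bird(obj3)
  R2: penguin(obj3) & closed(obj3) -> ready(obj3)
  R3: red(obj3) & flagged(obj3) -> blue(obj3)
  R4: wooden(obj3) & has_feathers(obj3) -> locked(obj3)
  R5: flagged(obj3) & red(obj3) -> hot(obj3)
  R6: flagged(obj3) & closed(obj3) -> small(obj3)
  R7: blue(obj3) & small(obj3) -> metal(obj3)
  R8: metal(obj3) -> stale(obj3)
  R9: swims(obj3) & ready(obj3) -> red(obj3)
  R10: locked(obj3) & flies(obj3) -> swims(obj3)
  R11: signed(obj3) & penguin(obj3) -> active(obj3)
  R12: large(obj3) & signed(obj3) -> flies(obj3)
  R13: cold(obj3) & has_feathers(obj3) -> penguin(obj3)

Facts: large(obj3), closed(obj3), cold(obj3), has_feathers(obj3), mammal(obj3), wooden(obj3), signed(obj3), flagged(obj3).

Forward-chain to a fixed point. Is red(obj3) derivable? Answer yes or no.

Round 1 — R4, R6, R12, R13, derive locked(obj3), small(obj3), flies(obj3), penguin(obj3).
Round 2 — R2, R10, R11, derive ready(obj3), swims(obj3), active(obj3).
Round 3 — R9, derive red(obj3).
Round 4 — R3, R5, derive blue(obj3), hot(obj3).
Round 5 — R1, R7, derive bird(obj3), metal(obj3).
Round 6 — R8, derive stale(obj3).
red(obj3) appears in round 3, so it is derivable.

yes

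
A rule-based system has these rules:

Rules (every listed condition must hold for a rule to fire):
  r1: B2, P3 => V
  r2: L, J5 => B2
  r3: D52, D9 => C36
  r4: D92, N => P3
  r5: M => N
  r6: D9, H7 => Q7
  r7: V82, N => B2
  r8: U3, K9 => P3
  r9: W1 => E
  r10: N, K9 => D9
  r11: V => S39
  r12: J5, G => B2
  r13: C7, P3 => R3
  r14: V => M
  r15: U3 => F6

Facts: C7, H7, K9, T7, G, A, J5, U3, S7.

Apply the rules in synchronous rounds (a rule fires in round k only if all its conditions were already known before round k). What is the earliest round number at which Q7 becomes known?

Round 1 — r8, r12, r15, derive P3, B2, F6.
Round 2 — r1, r13, derive V, R3.
Round 3 — r11, r14, derive S39, M.
Round 4 — r5, derive N.
Round 5 — r10, derive D9.
Round 6 — r6, derive Q7.
Q7 first appears in round 6.

6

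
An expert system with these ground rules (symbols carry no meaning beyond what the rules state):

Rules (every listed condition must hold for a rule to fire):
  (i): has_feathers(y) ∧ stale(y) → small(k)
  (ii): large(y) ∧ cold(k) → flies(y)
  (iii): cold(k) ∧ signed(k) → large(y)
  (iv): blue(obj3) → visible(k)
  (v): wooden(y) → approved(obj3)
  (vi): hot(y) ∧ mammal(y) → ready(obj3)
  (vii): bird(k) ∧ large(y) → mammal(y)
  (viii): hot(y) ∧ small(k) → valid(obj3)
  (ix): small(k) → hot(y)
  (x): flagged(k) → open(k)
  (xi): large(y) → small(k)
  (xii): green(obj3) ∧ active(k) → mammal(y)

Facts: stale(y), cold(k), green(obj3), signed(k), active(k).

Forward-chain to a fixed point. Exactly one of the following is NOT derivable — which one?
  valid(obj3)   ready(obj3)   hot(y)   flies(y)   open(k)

[1] (iii) [cold(k) ∧ signed(k) → large(y)]; (xii) [green(obj3) ∧ active(k) → mammal(y)]. ⇒ new: large(y), mammal(y).
[2] (ii) [large(y) ∧ cold(k) → flies(y)]; (xi) [large(y) → small(k)]. ⇒ new: flies(y), small(k).
[3] (ix) [small(k) → hot(y)]. ⇒ new: hot(y).
[4] (vi) [hot(y) ∧ mammal(y) → ready(obj3)]; (viii) [hot(y) ∧ small(k) → valid(obj3)]. ⇒ new: ready(obj3), valid(obj3).
Derived: valid(obj3) (round 4), hot(y) (round 3), flies(y) (round 2), ready(obj3) (round 4). open(k) never appears in any round.

open(k)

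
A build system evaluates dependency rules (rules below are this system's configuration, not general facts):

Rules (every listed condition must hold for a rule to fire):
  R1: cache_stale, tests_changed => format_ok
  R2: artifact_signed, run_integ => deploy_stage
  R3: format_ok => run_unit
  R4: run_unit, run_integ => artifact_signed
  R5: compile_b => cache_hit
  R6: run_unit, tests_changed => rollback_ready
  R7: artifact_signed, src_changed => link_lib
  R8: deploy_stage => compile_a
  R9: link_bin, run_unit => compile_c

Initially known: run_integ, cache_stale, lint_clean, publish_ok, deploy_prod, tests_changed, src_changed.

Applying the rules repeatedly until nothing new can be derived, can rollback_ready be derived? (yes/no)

yes

Round 1 fires R1, giving format_ok.
Round 2 fires R3, giving run_unit.
Round 3 fires R4, R6, giving artifact_signed, rollback_ready.
Round 4 fires R2, R7, giving deploy_stage, link_lib.
Round 5 fires R8, giving compile_a.
rollback_ready appears in round 3, so it is derivable.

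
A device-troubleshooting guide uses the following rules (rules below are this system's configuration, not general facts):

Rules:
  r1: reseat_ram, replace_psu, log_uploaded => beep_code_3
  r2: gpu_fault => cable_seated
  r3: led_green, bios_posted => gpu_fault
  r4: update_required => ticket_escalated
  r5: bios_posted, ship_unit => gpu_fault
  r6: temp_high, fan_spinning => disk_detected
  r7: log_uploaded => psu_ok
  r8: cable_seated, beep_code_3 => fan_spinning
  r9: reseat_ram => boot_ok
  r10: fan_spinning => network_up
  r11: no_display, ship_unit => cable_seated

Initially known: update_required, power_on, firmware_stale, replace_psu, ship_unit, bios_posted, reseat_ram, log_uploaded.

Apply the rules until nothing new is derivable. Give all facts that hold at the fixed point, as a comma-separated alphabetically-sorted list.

beep_code_3, bios_posted, boot_ok, cable_seated, fan_spinning, firmware_stale, gpu_fault, log_uploaded, network_up, power_on, psu_ok, replace_psu, reseat_ram, ship_unit, ticket_escalated, update_required

Round 1 — r1, r4, r5, r7, r9, derive beep_code_3, ticket_escalated, gpu_fault, psu_ok, boot_ok.
Round 2 — r2, derive cable_seated.
Round 3 — r8, derive fan_spinning.
Round 4 — r10, derive network_up.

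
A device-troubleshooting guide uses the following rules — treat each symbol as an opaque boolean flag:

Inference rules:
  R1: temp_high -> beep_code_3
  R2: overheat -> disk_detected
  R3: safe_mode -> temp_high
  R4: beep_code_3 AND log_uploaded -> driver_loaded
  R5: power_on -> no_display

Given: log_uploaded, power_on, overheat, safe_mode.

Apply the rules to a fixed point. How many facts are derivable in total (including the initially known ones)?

9

Round 1: R2 [overheat -> disk_detected]; R3 [safe_mode -> temp_high]; R5 [power_on -> no_display]. New: disk_detected, temp_high, no_display.
Round 2: R1 [temp_high -> beep_code_3]. New: beep_code_3.
Round 3: R4 [beep_code_3 AND log_uploaded -> driver_loaded]. New: driver_loaded.
Closure: {beep_code_3, disk_detected, driver_loaded, log_uploaded, no_display, overheat, power_on, safe_mode, temp_high} — 9 facts.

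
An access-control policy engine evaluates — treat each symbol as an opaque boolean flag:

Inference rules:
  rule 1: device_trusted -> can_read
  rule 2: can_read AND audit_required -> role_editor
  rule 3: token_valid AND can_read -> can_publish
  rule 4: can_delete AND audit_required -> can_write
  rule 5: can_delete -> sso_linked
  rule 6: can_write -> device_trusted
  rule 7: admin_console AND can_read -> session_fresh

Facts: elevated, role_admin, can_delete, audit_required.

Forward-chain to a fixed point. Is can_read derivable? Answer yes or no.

yes

Round 1 fires rule 4, rule 5, giving can_write, sso_linked.
Round 2 fires rule 6, giving device_trusted.
Round 3 fires rule 1, giving can_read.
Round 4 fires rule 2, giving role_editor.
can_read appears in round 3, so it is derivable.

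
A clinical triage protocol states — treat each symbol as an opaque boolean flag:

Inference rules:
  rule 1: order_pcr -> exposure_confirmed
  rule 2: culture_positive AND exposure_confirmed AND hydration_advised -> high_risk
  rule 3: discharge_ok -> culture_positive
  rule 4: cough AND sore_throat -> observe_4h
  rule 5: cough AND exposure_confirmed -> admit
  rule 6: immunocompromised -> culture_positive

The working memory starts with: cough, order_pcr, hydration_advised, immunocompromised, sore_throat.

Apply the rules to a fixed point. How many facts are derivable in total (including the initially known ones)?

Round 1: rule 1 [order_pcr -> exposure_confirmed]; rule 4 [cough AND sore_throat -> observe_4h]; rule 6 [immunocompromised -> culture_positive]. New: exposure_confirmed, observe_4h, culture_positive.
Round 2: rule 2 [culture_positive AND exposure_confirmed AND hydration_advised -> high_risk]; rule 5 [cough AND exposure_confirmed -> admit]. New: high_risk, admit.
Closure: {admit, cough, culture_positive, exposure_confirmed, high_risk, hydration_advised, immunocompromised, observe_4h, order_pcr, sore_throat} — 10 facts.

10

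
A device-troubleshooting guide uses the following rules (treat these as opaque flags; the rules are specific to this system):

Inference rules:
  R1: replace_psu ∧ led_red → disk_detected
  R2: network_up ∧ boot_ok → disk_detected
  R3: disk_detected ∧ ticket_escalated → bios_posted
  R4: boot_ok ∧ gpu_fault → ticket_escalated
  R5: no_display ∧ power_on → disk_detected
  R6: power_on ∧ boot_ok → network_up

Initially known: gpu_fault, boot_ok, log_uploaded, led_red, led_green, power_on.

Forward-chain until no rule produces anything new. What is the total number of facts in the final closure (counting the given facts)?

10

[1] R4 [boot_ok ∧ gpu_fault → ticket_escalated]; R6 [power_on ∧ boot_ok → network_up]. ⇒ new: ticket_escalated, network_up.
[2] R2 [network_up ∧ boot_ok → disk_detected]. ⇒ new: disk_detected.
[3] R3 [disk_detected ∧ ticket_escalated → bios_posted]. ⇒ new: bios_posted.
Closure: {bios_posted, boot_ok, disk_detected, gpu_fault, led_green, led_red, log_uploaded, network_up, power_on, ticket_escalated} — 10 facts.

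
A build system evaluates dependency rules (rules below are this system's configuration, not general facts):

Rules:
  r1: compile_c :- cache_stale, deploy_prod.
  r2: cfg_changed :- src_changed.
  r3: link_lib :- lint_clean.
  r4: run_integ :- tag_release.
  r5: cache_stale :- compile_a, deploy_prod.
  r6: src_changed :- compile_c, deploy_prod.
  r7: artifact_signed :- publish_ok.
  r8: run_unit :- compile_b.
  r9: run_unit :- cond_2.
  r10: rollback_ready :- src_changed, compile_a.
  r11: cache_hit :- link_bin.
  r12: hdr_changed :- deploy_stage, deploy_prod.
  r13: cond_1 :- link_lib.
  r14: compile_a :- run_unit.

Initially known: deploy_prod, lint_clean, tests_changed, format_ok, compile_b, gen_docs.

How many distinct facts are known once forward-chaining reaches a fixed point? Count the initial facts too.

15

Round 1: r3 [link_lib :- lint_clean.]; r8 [run_unit :- compile_b.]. New: link_lib, run_unit.
Round 2: r13 [cond_1 :- link_lib.]; r14 [compile_a :- run_unit.]. New: cond_1, compile_a.
Round 3: r5 [cache_stale :- compile_a, deploy_prod.]. New: cache_stale.
Round 4: r1 [compile_c :- cache_stale, deploy_prod.]. New: compile_c.
Round 5: r6 [src_changed :- compile_c, deploy_prod.]. New: src_changed.
Round 6: r2 [cfg_changed :- src_changed.]; r10 [rollback_ready :- src_changed, compile_a.]. New: cfg_changed, rollback_ready.
Closure: {cache_stale, cfg_changed, compile_a, compile_b, compile_c, cond_1, deploy_prod, format_ok, gen_docs, link_lib, lint_clean, rollback_ready, run_unit, src_changed, tests_changed} — 15 facts.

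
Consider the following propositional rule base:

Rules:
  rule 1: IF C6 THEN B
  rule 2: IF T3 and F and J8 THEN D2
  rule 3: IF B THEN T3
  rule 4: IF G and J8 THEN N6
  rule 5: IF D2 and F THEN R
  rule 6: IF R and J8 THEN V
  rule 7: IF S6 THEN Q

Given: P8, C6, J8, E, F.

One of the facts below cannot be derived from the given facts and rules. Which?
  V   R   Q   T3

Q

Round 1 fires rule 1, giving B.
Round 2 fires rule 3, giving T3.
Round 3 fires rule 2, giving D2.
Round 4 fires rule 5, giving R.
Round 5 fires rule 6, giving V.
Derived: V (round 5), T3 (round 2), R (round 4). Q never appears in any round.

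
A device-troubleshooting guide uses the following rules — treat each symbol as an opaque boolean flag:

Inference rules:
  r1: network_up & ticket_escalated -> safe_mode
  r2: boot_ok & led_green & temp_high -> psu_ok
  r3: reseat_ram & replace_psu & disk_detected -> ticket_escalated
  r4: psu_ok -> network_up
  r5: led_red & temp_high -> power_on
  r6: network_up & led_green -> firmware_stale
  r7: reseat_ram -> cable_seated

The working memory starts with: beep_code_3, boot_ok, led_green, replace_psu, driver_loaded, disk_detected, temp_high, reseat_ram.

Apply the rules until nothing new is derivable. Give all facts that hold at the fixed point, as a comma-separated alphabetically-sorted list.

Round 1 fires r2, r3, r7, giving psu_ok, ticket_escalated, cable_seated.
Round 2 fires r4, giving network_up.
Round 3 fires r1, r6, giving safe_mode, firmware_stale.

beep_code_3, boot_ok, cable_seated, disk_detected, driver_loaded, firmware_stale, led_green, network_up, psu_ok, replace_psu, reseat_ram, safe_mode, temp_high, ticket_escalated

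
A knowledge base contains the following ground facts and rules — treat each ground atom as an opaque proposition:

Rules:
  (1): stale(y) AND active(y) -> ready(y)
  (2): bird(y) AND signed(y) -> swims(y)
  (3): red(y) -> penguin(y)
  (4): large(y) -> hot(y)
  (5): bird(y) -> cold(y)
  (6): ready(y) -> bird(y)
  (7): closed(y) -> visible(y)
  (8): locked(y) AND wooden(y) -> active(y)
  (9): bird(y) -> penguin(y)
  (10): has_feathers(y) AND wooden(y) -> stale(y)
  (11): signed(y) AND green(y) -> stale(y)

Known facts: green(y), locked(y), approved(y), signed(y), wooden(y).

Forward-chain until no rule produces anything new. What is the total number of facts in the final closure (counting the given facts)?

12

Round 1 fires (8), (11), giving active(y), stale(y).
Round 2 fires (1), giving ready(y).
Round 3 fires (6), giving bird(y).
Round 4 fires (2), (5), (9), giving swims(y), cold(y), penguin(y).
Closure: {active(y), approved(y), bird(y), cold(y), green(y), locked(y), penguin(y), ready(y), signed(y), stale(y), swims(y), wooden(y)} — 12 facts.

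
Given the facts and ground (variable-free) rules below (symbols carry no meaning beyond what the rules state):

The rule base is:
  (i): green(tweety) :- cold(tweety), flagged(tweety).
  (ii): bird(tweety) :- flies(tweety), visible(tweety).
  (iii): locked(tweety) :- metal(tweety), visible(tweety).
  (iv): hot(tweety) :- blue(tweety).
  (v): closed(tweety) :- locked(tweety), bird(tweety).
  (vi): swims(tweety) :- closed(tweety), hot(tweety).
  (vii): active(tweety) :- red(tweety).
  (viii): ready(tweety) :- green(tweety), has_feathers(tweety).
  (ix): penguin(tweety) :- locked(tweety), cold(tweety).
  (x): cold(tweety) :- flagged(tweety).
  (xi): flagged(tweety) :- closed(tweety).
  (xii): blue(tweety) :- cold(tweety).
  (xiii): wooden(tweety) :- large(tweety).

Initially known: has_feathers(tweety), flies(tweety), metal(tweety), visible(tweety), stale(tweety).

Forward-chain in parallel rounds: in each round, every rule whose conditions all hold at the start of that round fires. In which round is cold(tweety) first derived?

Round 1 — (ii), (iii), derive bird(tweety), locked(tweety).
Round 2 — (v), derive closed(tweety).
Round 3 — (xi), derive flagged(tweety).
Round 4 — (x), derive cold(tweety).
cold(tweety) first appears in round 4.

4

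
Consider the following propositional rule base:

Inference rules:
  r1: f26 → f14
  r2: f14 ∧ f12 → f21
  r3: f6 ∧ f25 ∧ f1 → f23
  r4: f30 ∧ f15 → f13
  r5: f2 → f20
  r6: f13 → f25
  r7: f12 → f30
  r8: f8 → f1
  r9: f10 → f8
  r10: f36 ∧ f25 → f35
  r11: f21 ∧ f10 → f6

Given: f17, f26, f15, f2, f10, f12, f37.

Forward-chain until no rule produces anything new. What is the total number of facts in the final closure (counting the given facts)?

Round 1 fires r1, r5, r7, r9, giving f14, f20, f30, f8.
Round 2 fires r2, r4, r8, giving f21, f13, f1.
Round 3 fires r6, r11, giving f25, f6.
Round 4 fires r3, giving f23.
Closure: {f1, f10, f12, f13, f14, f15, f17, f2, f20, f21, f23, f25, f26, f30, f37, f6, f8} — 17 facts.

17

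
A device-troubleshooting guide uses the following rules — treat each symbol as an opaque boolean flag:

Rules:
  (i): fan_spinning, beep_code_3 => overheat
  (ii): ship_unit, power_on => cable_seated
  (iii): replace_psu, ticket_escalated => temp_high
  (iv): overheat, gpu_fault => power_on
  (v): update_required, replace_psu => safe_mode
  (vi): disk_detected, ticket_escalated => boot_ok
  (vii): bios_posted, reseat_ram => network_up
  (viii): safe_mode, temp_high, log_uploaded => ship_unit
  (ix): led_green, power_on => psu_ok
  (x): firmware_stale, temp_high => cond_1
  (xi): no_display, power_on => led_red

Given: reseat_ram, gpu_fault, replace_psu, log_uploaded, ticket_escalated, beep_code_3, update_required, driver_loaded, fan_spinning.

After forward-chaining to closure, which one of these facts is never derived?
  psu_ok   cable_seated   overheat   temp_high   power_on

psu_ok

Round 1 fires (i), (iii), (v), giving overheat, temp_high, safe_mode.
Round 2 fires (iv), (viii), giving power_on, ship_unit.
Round 3 fires (ii), giving cable_seated.
Derived: power_on (round 2), overheat (round 1), temp_high (round 1), cable_seated (round 3). psu_ok never appears in any round.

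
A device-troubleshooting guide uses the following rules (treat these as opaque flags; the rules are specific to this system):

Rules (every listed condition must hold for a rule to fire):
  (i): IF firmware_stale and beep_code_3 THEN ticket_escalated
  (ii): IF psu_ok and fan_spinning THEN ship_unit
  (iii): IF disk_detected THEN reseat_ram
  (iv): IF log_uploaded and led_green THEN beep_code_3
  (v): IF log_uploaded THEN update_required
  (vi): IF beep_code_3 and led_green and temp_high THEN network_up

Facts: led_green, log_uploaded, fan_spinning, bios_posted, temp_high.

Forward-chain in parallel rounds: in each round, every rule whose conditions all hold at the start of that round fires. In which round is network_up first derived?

Round 1 fires (iv), (v), giving beep_code_3, update_required.
Round 2 fires (vi), giving network_up.
network_up first appears in round 2.

2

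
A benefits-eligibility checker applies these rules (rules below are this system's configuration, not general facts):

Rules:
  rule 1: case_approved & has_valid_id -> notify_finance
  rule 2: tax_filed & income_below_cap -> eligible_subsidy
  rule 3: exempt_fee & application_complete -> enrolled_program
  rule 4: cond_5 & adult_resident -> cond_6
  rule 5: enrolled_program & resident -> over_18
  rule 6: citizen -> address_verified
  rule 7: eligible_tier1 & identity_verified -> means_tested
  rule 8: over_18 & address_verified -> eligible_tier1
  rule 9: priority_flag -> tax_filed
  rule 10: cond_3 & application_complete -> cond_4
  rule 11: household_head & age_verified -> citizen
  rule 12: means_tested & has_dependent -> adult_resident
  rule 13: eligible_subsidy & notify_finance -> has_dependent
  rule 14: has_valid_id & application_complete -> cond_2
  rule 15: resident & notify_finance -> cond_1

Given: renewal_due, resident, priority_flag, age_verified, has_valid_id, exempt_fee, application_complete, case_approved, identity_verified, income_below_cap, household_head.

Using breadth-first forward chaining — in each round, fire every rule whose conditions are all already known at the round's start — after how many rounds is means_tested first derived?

4

Round 1 — rule 1, rule 3, rule 9, rule 11, rule 14, derive notify_finance, enrolled_program, tax_filed, citizen, cond_2.
Round 2 — rule 2, rule 5, rule 6, rule 15, derive eligible_subsidy, over_18, address_verified, cond_1.
Round 3 — rule 8, rule 13, derive eligible_tier1, has_dependent.
Round 4 — rule 7, derive means_tested.
means_tested first appears in round 4.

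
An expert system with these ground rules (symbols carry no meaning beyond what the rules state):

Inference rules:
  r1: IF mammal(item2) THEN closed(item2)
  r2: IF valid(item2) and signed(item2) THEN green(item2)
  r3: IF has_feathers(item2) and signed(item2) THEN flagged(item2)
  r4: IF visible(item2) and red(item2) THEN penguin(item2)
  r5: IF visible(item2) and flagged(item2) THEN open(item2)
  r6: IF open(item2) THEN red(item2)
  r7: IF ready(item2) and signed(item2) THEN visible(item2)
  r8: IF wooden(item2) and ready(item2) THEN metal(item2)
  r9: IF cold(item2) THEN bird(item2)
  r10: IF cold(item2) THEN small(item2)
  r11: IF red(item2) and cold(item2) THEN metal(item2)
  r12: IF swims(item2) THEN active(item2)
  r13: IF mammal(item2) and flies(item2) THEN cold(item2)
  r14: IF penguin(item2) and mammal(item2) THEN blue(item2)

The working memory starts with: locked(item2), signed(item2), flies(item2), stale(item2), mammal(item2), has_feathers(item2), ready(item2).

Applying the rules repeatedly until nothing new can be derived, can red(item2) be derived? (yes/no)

[1] r1 [IF mammal(item2) THEN closed(item2)]; r3 [IF has_feathers(item2) and signed(item2) THEN flagged(item2)]; r7 [IF ready(item2) and signed(item2) THEN visible(item2)]; r13 [IF mammal(item2) and flies(item2) THEN cold(item2)]. ⇒ new: closed(item2), flagged(item2), visible(item2), cold(item2).
[2] r5 [IF visible(item2) and flagged(item2) THEN open(item2)]; r9 [IF cold(item2) THEN bird(item2)]; r10 [IF cold(item2) THEN small(item2)]. ⇒ new: open(item2), bird(item2), small(item2).
[3] r6 [IF open(item2) THEN red(item2)]. ⇒ new: red(item2).
[4] r4 [IF visible(item2) and red(item2) THEN penguin(item2)]; r11 [IF red(item2) and cold(item2) THEN metal(item2)]. ⇒ new: penguin(item2), metal(item2).
[5] r14 [IF penguin(item2) and mammal(item2) THEN blue(item2)]. ⇒ new: blue(item2).
red(item2) appears in round 3, so it is derivable.

yes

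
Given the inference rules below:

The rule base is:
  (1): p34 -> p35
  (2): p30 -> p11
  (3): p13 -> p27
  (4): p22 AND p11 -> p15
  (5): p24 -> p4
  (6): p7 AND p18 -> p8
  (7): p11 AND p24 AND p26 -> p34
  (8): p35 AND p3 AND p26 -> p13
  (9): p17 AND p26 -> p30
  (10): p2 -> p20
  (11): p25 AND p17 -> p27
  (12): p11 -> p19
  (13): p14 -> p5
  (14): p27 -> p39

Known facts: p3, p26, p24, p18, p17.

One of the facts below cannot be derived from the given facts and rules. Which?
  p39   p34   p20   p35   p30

Round 1 — (5), (9), derive p4, p30.
Round 2 — (2), derive p11.
Round 3 — (7), (12), derive p34, p19.
Round 4 — (1), derive p35.
Round 5 — (8), derive p13.
Round 6 — (3), derive p27.
Round 7 — (14), derive p39.
Derived: p35 (round 4), p39 (round 7), p30 (round 1), p34 (round 3). p20 never appears in any round.

p20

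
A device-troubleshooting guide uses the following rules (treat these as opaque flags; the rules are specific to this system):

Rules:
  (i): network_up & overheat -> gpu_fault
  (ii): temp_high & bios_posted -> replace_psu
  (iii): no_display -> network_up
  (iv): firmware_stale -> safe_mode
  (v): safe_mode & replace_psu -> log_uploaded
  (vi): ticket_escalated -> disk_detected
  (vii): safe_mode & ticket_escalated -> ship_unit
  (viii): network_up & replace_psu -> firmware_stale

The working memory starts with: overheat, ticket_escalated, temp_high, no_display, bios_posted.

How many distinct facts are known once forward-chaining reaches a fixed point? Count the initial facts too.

13

Round 1: (ii) [temp_high & bios_posted -> replace_psu]; (iii) [no_display -> network_up]; (vi) [ticket_escalated -> disk_detected]. Adds replace_psu, network_up, disk_detected.
Round 2: (i) [network_up & overheat -> gpu_fault]; (viii) [network_up & replace_psu -> firmware_stale]. Adds gpu_fault, firmware_stale.
Round 3: (iv) [firmware_stale -> safe_mode]. Adds safe_mode.
Round 4: (v) [safe_mode & replace_psu -> log_uploaded]; (vii) [safe_mode & ticket_escalated -> ship_unit]. Adds log_uploaded, ship_unit.
Closure: {bios_posted, disk_detected, firmware_stale, gpu_fault, log_uploaded, network_up, no_display, overheat, replace_psu, safe_mode, ship_unit, temp_high, ticket_escalated} — 13 facts.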